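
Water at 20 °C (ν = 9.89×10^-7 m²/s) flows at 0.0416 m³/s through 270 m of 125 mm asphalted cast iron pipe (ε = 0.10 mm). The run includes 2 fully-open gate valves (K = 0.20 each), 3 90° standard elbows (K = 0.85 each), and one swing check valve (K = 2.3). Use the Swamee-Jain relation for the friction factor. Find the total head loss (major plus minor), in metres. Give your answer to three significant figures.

H_L ≈ 27.8 m

V = 4Q/(πD²) = 3.390 m/s; V²/2g = 0.5857 m
Re = 4.28×10^5, ε/D = 8.00×10^-4 → f = 0.01955 (Swamee-Jain)
Major: h_f = f(L/D)·V²/2g = 0.01955·2160·0.5857 = 24.73 m
Minor: ΣK = 5.25; h_m = ΣK·V²/2g = 3.075 m
Total H_L = 24.73 + 3.075 = 27.80 m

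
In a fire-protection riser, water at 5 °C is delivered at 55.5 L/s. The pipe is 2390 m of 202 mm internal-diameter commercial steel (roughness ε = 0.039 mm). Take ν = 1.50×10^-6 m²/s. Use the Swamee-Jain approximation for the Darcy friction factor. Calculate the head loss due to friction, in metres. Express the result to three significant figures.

h_f ≈ 30.3 m

V = 4Q/(πD²) = 4·0.0555/(π·0.202²) = 1.732 m/s
Re = VD/ν = 1.732·0.202/1.50×10^-6 = 2.33×10^5 → turbulent
ε/D = 0.039/202 = 1.93×10^-4
Swamee-Jain: f = 0.01675
h_f = f(L/D)V²/(2g) = 0.01675·(2390/0.202)·1.732²/(2·9.81) = 30.29 m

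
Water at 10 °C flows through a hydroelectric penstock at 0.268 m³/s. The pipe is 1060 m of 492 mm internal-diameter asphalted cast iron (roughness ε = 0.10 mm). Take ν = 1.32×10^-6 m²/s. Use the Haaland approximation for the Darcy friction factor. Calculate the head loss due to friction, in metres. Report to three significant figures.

V = 4Q/(πD²) = 4·0.268/(π·0.492²) = 1.410 m/s
Re = VD/ν = 1.410·0.492/1.32×10^-6 = 5.25×10^5 → turbulent
ε/D = 0.10/492 = 2.03×10^-4
Haaland: f = 0.01526
h_f = f(L/D)V²/(2g) = 0.01526·(1060/0.492)·1.410²/(2·9.81) = 3.330 m

h_f ≈ 3.33 m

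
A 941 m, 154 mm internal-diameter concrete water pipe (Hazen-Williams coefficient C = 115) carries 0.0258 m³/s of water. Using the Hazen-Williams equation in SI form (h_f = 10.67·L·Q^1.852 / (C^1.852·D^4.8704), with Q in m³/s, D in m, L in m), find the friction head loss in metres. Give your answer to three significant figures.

h_f ≈ 15.9 m

h_f = 10.67·941·0.0258^1.852 / (115^1.852·0.154^4.8704) = 15.88 m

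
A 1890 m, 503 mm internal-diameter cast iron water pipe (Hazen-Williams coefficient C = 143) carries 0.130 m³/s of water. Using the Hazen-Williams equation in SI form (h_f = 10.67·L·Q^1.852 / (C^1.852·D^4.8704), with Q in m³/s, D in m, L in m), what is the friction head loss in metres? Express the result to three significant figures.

h_f = 10.67·1890·0.130^1.852 / (143^1.852·0.503^4.8704) = 1.335 m

h_f ≈ 1.33 m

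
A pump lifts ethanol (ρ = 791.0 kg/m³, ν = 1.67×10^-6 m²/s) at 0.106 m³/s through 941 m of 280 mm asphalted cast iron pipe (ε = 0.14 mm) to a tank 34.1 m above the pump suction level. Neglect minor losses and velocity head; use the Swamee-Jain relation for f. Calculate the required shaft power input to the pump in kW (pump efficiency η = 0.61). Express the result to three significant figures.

P_shaft ≈ 58.6 kW

V = 4Q/(πD²) = 1.721 m/s; Re = 2.89×10^5; ε/D = 5.00×10^-4; f = 0.01838
h_f = f(L/D)V²/2g = 9.330 m
Total head H = z + h_f = 34.1 + 9.330 = 43.43 m
P_hyd = ρgQH = 791.0·9.81·0.106·43.43 = 35.72 kW
P_shaft = P_hyd/η = 35.72/0.61 = 58.56 kW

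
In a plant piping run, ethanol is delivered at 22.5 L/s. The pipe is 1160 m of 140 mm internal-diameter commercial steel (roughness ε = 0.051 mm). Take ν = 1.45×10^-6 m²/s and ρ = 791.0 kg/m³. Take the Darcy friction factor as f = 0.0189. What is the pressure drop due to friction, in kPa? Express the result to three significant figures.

V = 4Q/(πD²) = 4·0.0225/(π·0.140²) = 1.462 m/s
h_f = f(L/D)V²/(2g) = 0.01890·(1160/0.140)·1.462²/(2·9.81) = 17.05 m
Δp = ρg·h_f = 791.0·9.81·17.05 = 132.3 kPa

Δp ≈ 132 kPa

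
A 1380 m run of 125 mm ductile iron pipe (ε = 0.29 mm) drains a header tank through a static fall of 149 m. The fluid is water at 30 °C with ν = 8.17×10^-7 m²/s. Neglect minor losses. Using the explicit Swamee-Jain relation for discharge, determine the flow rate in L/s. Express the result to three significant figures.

Swamee-Jain (Type II): Q = -0.965·√(gD⁵h_f/L)·ln[ε/(3.7D) + √(3.17ν²L/(gD³h_f))]
√(gD⁵h_f/L) = √(9.81·0.125⁵·149/1380) = 0.005685
ε/(3.7D) = 6.27×10^-4; √(3.17ν²L/(gD³h_f)) = 3.20×10^-5
Q = -0.965·0.005685·ln(6.590×10^-4) = 0.04019 m³/s
Check: V = 3.27 m/s, Re = 5.01×10^5, f = 0.02481, h_f = 150 m ≈ 149 m ✓

Q ≈ 40.2 L/s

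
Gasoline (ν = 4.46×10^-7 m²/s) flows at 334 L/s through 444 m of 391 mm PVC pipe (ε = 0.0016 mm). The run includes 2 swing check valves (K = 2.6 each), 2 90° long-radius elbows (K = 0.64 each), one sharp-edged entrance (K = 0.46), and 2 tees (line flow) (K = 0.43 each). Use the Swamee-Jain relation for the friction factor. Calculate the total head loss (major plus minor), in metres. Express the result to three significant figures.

V = 4Q/(πD²) = 2.782 m/s; V²/2g = 0.3944 m
Re = 2.44×10^6, ε/D = 4.09×10^-6 → f = 0.01022 (Swamee-Jain)
Major: h_f = f(L/D)·V²/2g = 0.01022·1136·0.3944 = 4.578 m
Minor: ΣK = 7.80; h_m = ΣK·V²/2g = 3.076 m
Total H_L = 4.578 + 3.076 = 7.655 m

H_L ≈ 7.65 m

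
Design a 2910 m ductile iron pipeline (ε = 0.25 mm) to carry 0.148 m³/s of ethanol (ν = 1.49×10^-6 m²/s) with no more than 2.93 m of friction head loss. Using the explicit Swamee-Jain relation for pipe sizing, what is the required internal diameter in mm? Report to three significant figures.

Swamee-Jain (Type III): D = 0.66·[ε^1.25·(LQ²/(gh_f))^4.75 + ν·Q^9.4·(L/(gh_f))^5.2]^0.04
LQ²/(gh_f) = 2.218; L/(gh_f) = 101.2
Term 1 = ε^1.25·(…)^4.75 = 0.00138; Term 2 = ν·Q^9.4·(…)^5.2 = 6.33×10^-4
D = 0.66·(0.00138 + 6.33×10^-4)^0.04 = 0.5149 m = 515 mm
Check: V = 0.711 m/s, Re = 2.46×10^5, f = 0.01853, h_f = 2.70 m ≈ 2.93 m ✓

D ≈ 515 mm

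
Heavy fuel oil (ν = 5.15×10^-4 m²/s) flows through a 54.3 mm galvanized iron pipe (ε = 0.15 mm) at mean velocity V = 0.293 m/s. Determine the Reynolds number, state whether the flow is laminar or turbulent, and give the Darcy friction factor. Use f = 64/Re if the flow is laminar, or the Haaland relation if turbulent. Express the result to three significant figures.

Re = VD/ν = 0.2930·0.0543/5.15×10^-4 = 30.9
Re < 2300 → laminar → f = 64/Re = 2.072

Re ≈ 30.9; laminar; f = 64/Re ≈ 2.07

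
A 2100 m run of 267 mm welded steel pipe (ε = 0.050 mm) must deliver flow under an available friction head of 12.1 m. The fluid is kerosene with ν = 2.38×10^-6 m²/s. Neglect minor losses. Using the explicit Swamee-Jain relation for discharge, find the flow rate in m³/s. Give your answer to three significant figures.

Swamee-Jain (Type II): Q = -0.965·√(gD⁵h_f/L)·ln[ε/(3.7D) + √(3.17ν²L/(gD³h_f))]
√(gD⁵h_f/L) = √(9.81·0.267⁵·12.1/2100) = 0.008758
ε/(3.7D) = 5.06×10^-5; √(3.17ν²L/(gD³h_f)) = 1.29×10^-4
Q = -0.965·0.008758·ln(1.798×10^-4) = 0.07288 m³/s
Check: V = 1.30 m/s, Re = 1.46×10^5, f = 0.01782, h_f = 12.1 m ≈ 12.1 m ✓

Q ≈ 0.0729 m³/s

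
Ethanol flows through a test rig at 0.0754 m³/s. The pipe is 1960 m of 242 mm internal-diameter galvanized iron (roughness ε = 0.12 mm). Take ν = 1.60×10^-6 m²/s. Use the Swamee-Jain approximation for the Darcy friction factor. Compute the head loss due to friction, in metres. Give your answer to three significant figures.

h_f ≈ 20.6 m

V = 4Q/(πD²) = 4·0.0754/(π·0.242²) = 1.639 m/s
Re = VD/ν = 1.639·0.242/1.60×10^-6 = 2.48×10^5 → turbulent
ε/D = 0.12/242 = 4.96×10^-4
Swamee-Jain: f = 0.01857
h_f = f(L/D)V²/(2g) = 0.01857·(1960/0.242)·1.639²/(2·9.81) = 20.60 m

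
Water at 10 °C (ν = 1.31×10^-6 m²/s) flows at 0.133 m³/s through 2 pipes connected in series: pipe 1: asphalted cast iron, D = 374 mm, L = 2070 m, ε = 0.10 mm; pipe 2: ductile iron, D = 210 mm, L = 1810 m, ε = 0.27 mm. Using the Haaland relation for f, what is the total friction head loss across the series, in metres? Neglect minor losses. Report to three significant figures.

H ≈ 145 m

Pipe 1: V = 1.211 m/s, Re = 3.46×10^5, ε/D = 2.67×10^-4, f = 0.01636, h_1 = f(L/D)V²/2g = 6.762 m
Pipe 2: V = 3.840 m/s, Re = 6.16×10^5, ε/D = 0.00129, f = 0.02129, h_2 = f(L/D)V²/2g = 137.9 m
Series → Q common, losses add: H = Σh = 144.7 m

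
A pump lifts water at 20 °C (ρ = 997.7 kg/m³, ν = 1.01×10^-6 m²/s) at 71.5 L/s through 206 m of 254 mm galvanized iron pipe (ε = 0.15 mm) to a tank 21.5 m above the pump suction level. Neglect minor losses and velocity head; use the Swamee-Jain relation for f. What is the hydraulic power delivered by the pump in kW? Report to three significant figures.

P_hyd ≈ 16.1 kW

V = 4Q/(πD²) = 1.411 m/s; Re = 3.55×10^5; ε/D = 5.91×10^-4; f = 0.01864
h_f = f(L/D)V²/2g = 1.534 m
Total head H = z + h_f = 21.5 + 1.534 = 23.03 m
P_hyd = ρgQH = 997.7·9.81·0.0715·23.03 = 16.12 kW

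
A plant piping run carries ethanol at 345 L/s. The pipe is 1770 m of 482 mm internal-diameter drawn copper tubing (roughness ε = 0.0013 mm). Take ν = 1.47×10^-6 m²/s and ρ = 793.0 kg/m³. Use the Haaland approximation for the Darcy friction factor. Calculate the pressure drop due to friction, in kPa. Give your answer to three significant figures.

V = 4Q/(πD²) = 4·0.345/(π·0.482²) = 1.891 m/s
Re = VD/ν = 1.891·0.482/1.47×10^-6 = 6.20×10^5 → turbulent
ε/D = 0.0013/482 = 2.70×10^-6
Haaland: f = 0.01261
h_f = f(L/D)V²/(2g) = 0.01261·(1770/0.482)·1.891²/(2·9.81) = 8.437 m
Δp = ρg·h_f = 793.0·9.81·8.437 = 65.63 kPa

Δp ≈ 65.6 kPa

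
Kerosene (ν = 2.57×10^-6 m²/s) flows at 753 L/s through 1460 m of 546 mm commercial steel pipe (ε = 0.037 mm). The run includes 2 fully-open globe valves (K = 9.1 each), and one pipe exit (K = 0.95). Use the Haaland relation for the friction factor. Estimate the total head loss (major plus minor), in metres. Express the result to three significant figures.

H_L ≈ 28.9 m

V = 4Q/(πD²) = 3.216 m/s; V²/2g = 0.5272 m
Re = 6.83×10^5, ε/D = 6.78×10^-5 → f = 0.01336 (Haaland)
Major: h_f = f(L/D)·V²/2g = 0.01336·2674·0.5272 = 18.83 m
Minor: ΣK = 19.1; h_m = ΣK·V²/2g = 10.10 m
Total H_L = 18.83 + 10.10 = 28.93 m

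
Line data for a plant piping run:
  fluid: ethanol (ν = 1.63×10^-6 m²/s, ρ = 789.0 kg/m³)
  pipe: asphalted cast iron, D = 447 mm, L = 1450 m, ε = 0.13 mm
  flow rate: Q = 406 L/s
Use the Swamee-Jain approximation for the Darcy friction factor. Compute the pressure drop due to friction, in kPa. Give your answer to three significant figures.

V = 4Q/(πD²) = 4·0.406/(π·0.447²) = 2.587 m/s
Re = VD/ν = 2.587·0.447/1.63×10^-6 = 7.09×10^5 → turbulent
ε/D = 0.13/447 = 2.91×10^-4
Swamee-Jain: f = 0.01594
h_f = f(L/D)V²/(2g) = 0.01594·(1450/0.447)·2.587²/(2·9.81) = 17.64 m
Δp = ρg·h_f = 789.0·9.81·17.64 = 136.6 kPa

Δp ≈ 137 kPa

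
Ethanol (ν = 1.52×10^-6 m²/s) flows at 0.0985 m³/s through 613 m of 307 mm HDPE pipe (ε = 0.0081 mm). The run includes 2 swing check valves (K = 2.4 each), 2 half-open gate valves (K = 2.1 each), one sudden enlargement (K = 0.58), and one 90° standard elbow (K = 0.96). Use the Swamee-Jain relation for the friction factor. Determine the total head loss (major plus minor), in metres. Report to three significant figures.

V = 4Q/(πD²) = 1.331 m/s; V²/2g = 0.09025 m
Re = 2.69×10^5, ε/D = 2.64×10^-5 → f = 0.01496 (Swamee-Jain)
Major: h_f = f(L/D)·V²/2g = 0.01496·1997·0.09025 = 2.696 m
Minor: ΣK = 10.5; h_m = ΣK·V²/2g = 0.9512 m
Total H_L = 2.696 + 0.9512 = 3.647 m

H_L ≈ 3.65 m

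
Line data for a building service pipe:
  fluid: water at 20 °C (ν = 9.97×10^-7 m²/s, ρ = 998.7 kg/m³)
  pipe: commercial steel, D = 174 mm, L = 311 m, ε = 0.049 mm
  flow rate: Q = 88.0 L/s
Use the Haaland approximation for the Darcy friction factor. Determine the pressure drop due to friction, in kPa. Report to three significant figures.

V = 4Q/(πD²) = 4·0.0880/(π·0.174²) = 3.701 m/s
Re = VD/ν = 3.701·0.174/9.97×10^-7 = 6.46×10^5 → turbulent
ε/D = 0.049/174 = 2.82×10^-4
Haaland: f = 0.01576
h_f = f(L/D)V²/(2g) = 0.01576·(311/0.174)·3.701²/(2·9.81) = 19.66 m
Δp = ρg·h_f = 998.7·9.81·19.66 = 192.6 kPa

Δp ≈ 193 kPa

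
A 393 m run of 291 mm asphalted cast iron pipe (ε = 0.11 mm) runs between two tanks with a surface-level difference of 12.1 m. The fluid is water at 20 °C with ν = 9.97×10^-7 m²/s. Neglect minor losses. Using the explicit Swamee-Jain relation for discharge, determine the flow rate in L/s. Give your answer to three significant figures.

Swamee-Jain (Type II): Q = -0.965·√(gD⁵h_f/L)·ln[ε/(3.7D) + √(3.17ν²L/(gD³h_f))]
√(gD⁵h_f/L) = √(9.81·0.291⁵·12.1/393) = 0.02511
ε/(3.7D) = 1.02×10^-4; √(3.17ν²L/(gD³h_f)) = 2.06×10^-5
Q = -0.965·0.02511·ln(1.227×10^-4) = 0.2182 m³/s
Check: V = 3.28 m/s, Re = 9.57×10^5, f = 0.01644, h_f = 12.2 m ≈ 12.1 m ✓

Q ≈ 218 L/s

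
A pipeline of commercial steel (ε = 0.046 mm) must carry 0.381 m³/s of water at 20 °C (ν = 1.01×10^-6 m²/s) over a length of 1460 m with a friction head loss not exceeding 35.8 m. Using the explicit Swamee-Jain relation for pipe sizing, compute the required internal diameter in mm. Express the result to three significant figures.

Swamee-Jain (Type III): D = 0.66·[ε^1.25·(LQ²/(gh_f))^4.75 + ν·Q^9.4·(L/(gh_f))^5.2]^0.04
LQ²/(gh_f) = 0.6035; L/(gh_f) = 4.157
Term 1 = ε^1.25·(…)^4.75 = 3.44×10^-7; Term 2 = ν·Q^9.4·(…)^5.2 = 1.92×10^-7
D = 0.66·(3.44×10^-7 + 1.92×10^-7)^0.04 = 0.3704 m = 370 mm
Check: V = 3.54 m/s, Re = 1.30×10^6, f = 0.01360, h_f = 34.2 m ≈ 35.8 m ✓

D ≈ 370 mm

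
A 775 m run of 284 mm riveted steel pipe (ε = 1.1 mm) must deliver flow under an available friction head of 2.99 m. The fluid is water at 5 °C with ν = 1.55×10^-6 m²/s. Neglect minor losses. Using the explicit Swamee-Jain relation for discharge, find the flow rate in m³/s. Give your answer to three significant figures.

Q ≈ 0.0547 m³/s

Swamee-Jain (Type II): Q = -0.965·√(gD⁵h_f/L)·ln[ε/(3.7D) + √(3.17ν²L/(gD³h_f))]
√(gD⁵h_f/L) = √(9.81·0.284⁵·2.99/775) = 0.008362
ε/(3.7D) = 0.00105; √(3.17ν²L/(gD³h_f)) = 9.37×10^-5
Q = -0.965·0.008362·ln(0.001141) = 0.05468 m³/s
Check: V = 0.863 m/s, Re = 1.58×10^5, f = 0.02906, h_f = 3.01 m ≈ 2.99 m ✓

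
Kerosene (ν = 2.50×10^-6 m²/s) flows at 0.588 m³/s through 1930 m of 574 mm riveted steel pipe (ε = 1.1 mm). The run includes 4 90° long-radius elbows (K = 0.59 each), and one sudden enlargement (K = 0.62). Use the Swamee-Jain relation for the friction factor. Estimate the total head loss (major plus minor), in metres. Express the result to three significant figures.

H_L ≈ 21.7 m

V = 4Q/(πD²) = 2.272 m/s; V²/2g = 0.2632 m
Re = 5.22×10^5, ε/D = 0.00192 → f = 0.02363 (Swamee-Jain)
Major: h_f = f(L/D)·V²/2g = 0.02363·3362·0.2632 = 20.91 m
Minor: ΣK = 2.98; h_m = ΣK·V²/2g = 0.7842 m
Total H_L = 20.91 + 0.7842 = 21.69 m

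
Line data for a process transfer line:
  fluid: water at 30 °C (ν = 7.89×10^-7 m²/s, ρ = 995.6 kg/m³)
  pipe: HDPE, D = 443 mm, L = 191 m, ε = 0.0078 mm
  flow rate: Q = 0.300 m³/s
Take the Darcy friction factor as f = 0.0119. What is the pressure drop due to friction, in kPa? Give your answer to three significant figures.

Δp ≈ 9.68 kPa

V = 4Q/(πD²) = 4·0.300/(π·0.443²) = 1.946 m/s
h_f = f(L/D)V²/(2g) = 0.01190·(191/0.443)·1.946²/(2·9.81) = 0.9907 m
Δp = ρg·h_f = 995.6·9.81·0.9907 = 9.676 kPa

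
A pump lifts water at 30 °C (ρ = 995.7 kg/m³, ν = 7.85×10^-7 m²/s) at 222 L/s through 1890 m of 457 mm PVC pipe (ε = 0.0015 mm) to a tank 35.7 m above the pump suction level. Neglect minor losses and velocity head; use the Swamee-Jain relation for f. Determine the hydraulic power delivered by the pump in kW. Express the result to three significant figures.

P_hyd ≈ 87.6 kW

V = 4Q/(πD²) = 1.353 m/s; Re = 7.88×10^5; ε/D = 3.28×10^-6; f = 0.01216
h_f = f(L/D)V²/2g = 4.694 m
Total head H = z + h_f = 35.7 + 4.694 = 40.39 m
P_hyd = ρgQH = 995.7·9.81·0.222·40.39 = 87.59 kW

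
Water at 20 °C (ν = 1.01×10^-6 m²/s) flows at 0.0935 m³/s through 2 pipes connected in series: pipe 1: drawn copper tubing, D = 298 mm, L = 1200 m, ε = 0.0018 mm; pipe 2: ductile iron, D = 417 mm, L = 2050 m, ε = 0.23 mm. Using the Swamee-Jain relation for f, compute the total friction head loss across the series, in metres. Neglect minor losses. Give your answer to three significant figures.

H ≈ 7.26 m

Pipe 1: V = 1.341 m/s, Re = 3.96×10^5, ε/D = 6.04×10^-6, f = 0.01374, h_1 = f(L/D)V²/2g = 5.069 m
Pipe 2: V = 0.6846 m/s, Re = 2.83×10^5, ε/D = 5.52×10^-4, f = 0.01869, h_2 = f(L/D)V²/2g = 2.195 m
Series → Q common, losses add: H = Σh = 7.264 m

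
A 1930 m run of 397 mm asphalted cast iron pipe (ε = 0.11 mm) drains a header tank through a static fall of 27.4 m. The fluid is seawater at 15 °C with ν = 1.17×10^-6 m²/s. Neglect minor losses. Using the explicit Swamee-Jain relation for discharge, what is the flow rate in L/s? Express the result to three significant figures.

Q ≈ 330 L/s

Swamee-Jain (Type II): Q = -0.965·√(gD⁵h_f/L)·ln[ε/(3.7D) + √(3.17ν²L/(gD³h_f))]
√(gD⁵h_f/L) = √(9.81·0.397⁵·27.4/1930) = 0.03706
ε/(3.7D) = 7.49×10^-5; √(3.17ν²L/(gD³h_f)) = 2.23×10^-5
Q = -0.965·0.03706·ln(9.720×10^-5) = 0.3304 m³/s
Check: V = 2.67 m/s, Re = 9.06×10^5, f = 0.01562, h_f = 27.6 m ≈ 27.4 m ✓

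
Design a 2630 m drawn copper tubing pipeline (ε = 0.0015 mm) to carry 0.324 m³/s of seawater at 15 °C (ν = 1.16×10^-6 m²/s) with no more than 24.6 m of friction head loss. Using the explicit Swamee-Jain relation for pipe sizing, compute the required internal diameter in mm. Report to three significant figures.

Swamee-Jain (Type III): D = 0.66·[ε^1.25·(LQ²/(gh_f))^4.75 + ν·Q^9.4·(L/(gh_f))^5.2]^0.04
LQ²/(gh_f) = 1.144; L/(gh_f) = 10.90
Term 1 = ε^1.25·(…)^4.75 = 9.95×10^-8; Term 2 = ν·Q^9.4·(…)^5.2 = 7.21×10^-6
D = 0.66·(9.95×10^-8 + 7.21×10^-6)^0.04 = 0.4112 m = 411 mm
Check: V = 2.44 m/s, Re = 8.65×10^5, f = 0.01198, h_f = 23.2 m ≈ 24.6 m ✓

D ≈ 411 mm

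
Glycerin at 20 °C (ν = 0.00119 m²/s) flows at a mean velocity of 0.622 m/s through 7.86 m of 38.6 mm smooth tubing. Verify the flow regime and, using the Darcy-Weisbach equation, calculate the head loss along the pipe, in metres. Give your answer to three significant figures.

Re = VD/ν = 0.622·0.03860/0.00119 = 20.2 → laminar (Re < 2300)
f = 64/Re = 3.172
h_f = f(L/D)V²/(2g) = 3.172·(7.86/0.03860)·0.622²/(2·9.81) = 12.74 m

h_f ≈ 12.7 m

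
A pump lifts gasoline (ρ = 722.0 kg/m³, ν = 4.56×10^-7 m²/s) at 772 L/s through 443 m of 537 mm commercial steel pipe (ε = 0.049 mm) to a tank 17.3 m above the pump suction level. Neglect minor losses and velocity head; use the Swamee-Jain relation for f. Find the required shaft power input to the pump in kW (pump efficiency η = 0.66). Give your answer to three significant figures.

V = 4Q/(πD²) = 3.409 m/s; Re = 4.01×10^6; ε/D = 9.12×10^-5; f = 0.01231
h_f = f(L/D)V²/2g = 6.016 m
Total head H = z + h_f = 17.3 + 6.016 = 23.32 m
P_hyd = ρgQH = 722.0·9.81·0.772·23.32 = 127.5 kW
P_shaft = P_hyd/η = 127.5/0.66 = 193.2 kW

P_shaft ≈ 193 kW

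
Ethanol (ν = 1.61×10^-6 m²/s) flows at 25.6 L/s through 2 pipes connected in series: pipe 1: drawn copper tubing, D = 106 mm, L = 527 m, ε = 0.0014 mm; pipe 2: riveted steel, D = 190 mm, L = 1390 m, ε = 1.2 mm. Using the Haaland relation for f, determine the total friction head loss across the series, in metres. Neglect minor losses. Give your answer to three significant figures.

H ≈ 43.7 m

Pipe 1: V = 2.901 m/s, Re = 1.91×10^5, ε/D = 1.32×10^-5, f = 0.01572, h_1 = f(L/D)V²/2g = 33.51 m
Pipe 2: V = 0.9029 m/s, Re = 1.07×10^5, ε/D = 0.00632, f = 0.03339, h_2 = f(L/D)V²/2g = 10.15 m
Series → Q common, losses add: H = Σh = 43.67 m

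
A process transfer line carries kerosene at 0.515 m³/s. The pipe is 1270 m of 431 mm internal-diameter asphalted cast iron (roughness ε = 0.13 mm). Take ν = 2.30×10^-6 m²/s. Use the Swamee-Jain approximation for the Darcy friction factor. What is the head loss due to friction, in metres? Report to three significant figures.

h_f ≈ 30.1 m

V = 4Q/(πD²) = 4·0.515/(π·0.431²) = 3.530 m/s
Re = VD/ν = 3.530·0.431/2.30×10^-6 = 6.61×10^5 → turbulent
ε/D = 0.13/431 = 3.02×10^-4
Swamee-Jain: f = 0.01610
h_f = f(L/D)V²/(2g) = 0.01610·(1270/0.431)·3.530²/(2·9.81) = 30.13 m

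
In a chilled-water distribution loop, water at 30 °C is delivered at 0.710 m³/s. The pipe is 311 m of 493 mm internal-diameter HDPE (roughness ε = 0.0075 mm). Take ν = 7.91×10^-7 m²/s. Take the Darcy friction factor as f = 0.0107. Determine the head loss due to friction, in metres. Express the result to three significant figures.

h_f ≈ 4.76 m

V = 4Q/(πD²) = 4·0.710/(π·0.493²) = 3.719 m/s
h_f = f(L/D)V²/(2g) = 0.01070·(311/0.493)·3.719²/(2·9.81) = 4.759 m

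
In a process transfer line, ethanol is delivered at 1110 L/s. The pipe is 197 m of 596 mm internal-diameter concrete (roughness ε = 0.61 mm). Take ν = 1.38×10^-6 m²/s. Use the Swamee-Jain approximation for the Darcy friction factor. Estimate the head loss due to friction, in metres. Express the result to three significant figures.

V = 4Q/(πD²) = 4·1.11/(π·0.596²) = 3.979 m/s
Re = VD/ν = 3.979·0.596/1.38×10^-6 = 1.72×10^6 → turbulent
ε/D = 0.61/596 = 0.00102
Swamee-Jain: f = 0.01999
h_f = f(L/D)V²/(2g) = 0.01999·(197/0.596)·3.979²/(2·9.81) = 5.330 m

h_f ≈ 5.33 m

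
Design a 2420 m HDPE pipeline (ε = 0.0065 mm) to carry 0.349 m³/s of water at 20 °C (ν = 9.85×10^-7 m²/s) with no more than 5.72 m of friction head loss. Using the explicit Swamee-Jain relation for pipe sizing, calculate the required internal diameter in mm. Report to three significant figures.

Swamee-Jain (Type III): D = 0.66·[ε^1.25·(LQ²/(gh_f))^4.75 + ν·Q^9.4·(L/(gh_f))^5.2]^0.04
LQ²/(gh_f) = 5.253; L/(gh_f) = 43.13
Term 1 = ε^1.25·(…)^4.75 = 8.67×10^-4; Term 2 = ν·Q^9.4·(…)^5.2 = 0.0157
D = 0.66·(8.67×10^-4 + 0.0157)^0.04 = 0.5602 m = 560 mm
Check: V = 1.42 m/s, Re = 8.05×10^5, f = 0.01229, h_f = 5.43 m ≈ 5.72 m ✓

D ≈ 560 mm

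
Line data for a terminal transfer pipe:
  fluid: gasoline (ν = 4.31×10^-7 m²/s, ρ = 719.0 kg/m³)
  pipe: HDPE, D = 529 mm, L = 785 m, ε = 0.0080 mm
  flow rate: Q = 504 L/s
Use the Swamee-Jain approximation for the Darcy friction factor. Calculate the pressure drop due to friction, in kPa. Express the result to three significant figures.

V = 4Q/(πD²) = 4·0.504/(π·0.529²) = 2.293 m/s
Re = VD/ν = 2.293·0.529/4.31×10^-7 = 2.81×10^6 → turbulent
ε/D = 0.0080/529 = 1.51×10^-5
Swamee-Jain: f = 0.01048
h_f = f(L/D)V²/(2g) = 0.01048·(785/0.529)·2.293²/(2·9.81) = 4.170 m
Δp = ρg·h_f = 719.0·9.81·4.170 = 29.41 kPa

Δp ≈ 29.4 kPa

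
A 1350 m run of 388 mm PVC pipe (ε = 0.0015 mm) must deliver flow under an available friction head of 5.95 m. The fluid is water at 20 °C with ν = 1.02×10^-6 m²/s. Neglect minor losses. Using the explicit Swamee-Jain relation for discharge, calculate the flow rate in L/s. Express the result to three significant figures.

Swamee-Jain (Type II): Q = -0.965·√(gD⁵h_f/L)·ln[ε/(3.7D) + √(3.17ν²L/(gD³h_f))]
√(gD⁵h_f/L) = √(9.81·0.388⁵·5.95/1350) = 0.01950
ε/(3.7D) = 1.04×10^-6; √(3.17ν²L/(gD³h_f)) = 3.61×10^-5
Q = -0.965·0.01950·ln(3.718×10^-5) = 0.1919 m³/s
Check: V = 1.62 m/s, Re = 6.17×10^5, f = 0.01268, h_f = 5.93 m ≈ 5.95 m ✓

Q ≈ 192 L/s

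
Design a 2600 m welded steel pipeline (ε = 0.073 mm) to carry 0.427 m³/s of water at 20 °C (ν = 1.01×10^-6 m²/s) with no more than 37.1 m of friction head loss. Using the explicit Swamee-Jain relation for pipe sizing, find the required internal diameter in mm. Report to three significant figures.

Swamee-Jain (Type III): D = 0.66·[ε^1.25·(LQ²/(gh_f))^4.75 + ν·Q^9.4·(L/(gh_f))^5.2]^0.04
LQ²/(gh_f) = 1.303; L/(gh_f) = 7.144
Term 1 = ε^1.25·(…)^4.75 = 2.37×10^-5; Term 2 = ν·Q^9.4·(…)^5.2 = 9.35×10^-6
D = 0.66·(2.37×10^-5 + 9.35×10^-6)^0.04 = 0.4368 m = 437 mm
Check: V = 2.85 m/s, Re = 1.23×10^6, f = 0.01422, h_f = 35.0 m ≈ 37.1 m ✓

D ≈ 437 mm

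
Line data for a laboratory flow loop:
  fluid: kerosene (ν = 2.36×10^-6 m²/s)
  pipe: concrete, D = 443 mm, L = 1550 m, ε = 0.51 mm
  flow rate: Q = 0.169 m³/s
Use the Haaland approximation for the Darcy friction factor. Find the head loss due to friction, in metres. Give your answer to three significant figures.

h_f ≈ 4.60 m

V = 4Q/(πD²) = 4·0.169/(π·0.443²) = 1.096 m/s
Re = VD/ν = 1.096·0.443/2.36×10^-6 = 2.06×10^5 → turbulent
ε/D = 0.51/443 = 0.00115
Haaland: f = 0.02147
h_f = f(L/D)V²/(2g) = 0.02147·(1550/0.443)·1.096²/(2·9.81) = 4.602 m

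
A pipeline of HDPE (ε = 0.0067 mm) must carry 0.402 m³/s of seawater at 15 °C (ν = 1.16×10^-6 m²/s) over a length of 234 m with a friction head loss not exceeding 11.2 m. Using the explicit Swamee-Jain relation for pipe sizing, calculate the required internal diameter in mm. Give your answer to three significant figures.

D ≈ 320 mm

Swamee-Jain (Type III): D = 0.66·[ε^1.25·(LQ²/(gh_f))^4.75 + ν·Q^9.4·(L/(gh_f))^5.2]^0.04
LQ²/(gh_f) = 0.3442; L/(gh_f) = 2.130
Term 1 = ε^1.25·(…)^4.75 = 2.15×10^-9; Term 2 = ν·Q^9.4·(…)^5.2 = 1.13×10^-8
D = 0.66·(2.15×10^-9 + 1.13×10^-8)^0.04 = 0.3196 m = 320 mm
Check: V = 5.01 m/s, Re = 1.38×10^6, f = 0.01160, h_f = 10.9 m ≈ 11.2 m ✓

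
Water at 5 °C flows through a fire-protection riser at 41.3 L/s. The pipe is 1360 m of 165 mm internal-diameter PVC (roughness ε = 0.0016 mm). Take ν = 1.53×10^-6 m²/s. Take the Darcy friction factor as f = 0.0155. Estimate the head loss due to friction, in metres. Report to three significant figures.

h_f ≈ 24.3 m

V = 4Q/(πD²) = 4·0.0413/(π·0.165²) = 1.931 m/s
h_f = f(L/D)V²/(2g) = 0.01550·(1360/0.165)·1.931²/(2·9.81) = 24.29 m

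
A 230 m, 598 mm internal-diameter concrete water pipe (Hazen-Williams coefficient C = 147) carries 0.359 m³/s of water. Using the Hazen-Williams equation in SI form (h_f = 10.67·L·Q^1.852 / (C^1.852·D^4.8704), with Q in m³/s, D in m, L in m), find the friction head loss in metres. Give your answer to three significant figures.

h_f ≈ 0.436 m

h_f = 10.67·230·0.359^1.852 / (147^1.852·0.598^4.8704) = 0.4361 m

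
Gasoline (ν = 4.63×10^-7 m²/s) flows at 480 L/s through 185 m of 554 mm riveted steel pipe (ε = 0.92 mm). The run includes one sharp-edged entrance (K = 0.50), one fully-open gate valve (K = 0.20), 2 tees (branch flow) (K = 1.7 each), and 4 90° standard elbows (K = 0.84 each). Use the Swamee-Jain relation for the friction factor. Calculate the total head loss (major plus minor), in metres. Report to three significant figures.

V = 4Q/(πD²) = 1.991 m/s; V²/2g = 0.2021 m
Re = 2.38×10^6, ε/D = 0.00166 → f = 0.02244 (Swamee-Jain)
Major: h_f = f(L/D)·V²/2g = 0.02244·333.9·0.2021 = 1.514 m
Minor: ΣK = 7.46; h_m = ΣK·V²/2g = 1.508 m
Total H_L = 1.514 + 1.508 = 3.022 m

H_L ≈ 3.02 m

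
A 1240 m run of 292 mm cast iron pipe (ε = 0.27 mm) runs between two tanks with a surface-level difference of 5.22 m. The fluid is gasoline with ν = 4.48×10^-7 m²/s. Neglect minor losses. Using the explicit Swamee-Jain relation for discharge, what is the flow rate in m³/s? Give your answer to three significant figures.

Q ≈ 0.0741 m³/s

Swamee-Jain (Type II): Q = -0.965·√(gD⁵h_f/L)·ln[ε/(3.7D) + √(3.17ν²L/(gD³h_f))]
√(gD⁵h_f/L) = √(9.81·0.292⁵·5.22/1240) = 0.009363
ε/(3.7D) = 2.50×10^-4; √(3.17ν²L/(gD³h_f)) = 2.49×10^-5
Q = -0.965·0.009363·ln(2.748×10^-4) = 0.07409 m³/s
Check: V = 1.11 m/s, Re = 7.21×10^5, f = 0.01982, h_f = 5.25 m ≈ 5.22 m ✓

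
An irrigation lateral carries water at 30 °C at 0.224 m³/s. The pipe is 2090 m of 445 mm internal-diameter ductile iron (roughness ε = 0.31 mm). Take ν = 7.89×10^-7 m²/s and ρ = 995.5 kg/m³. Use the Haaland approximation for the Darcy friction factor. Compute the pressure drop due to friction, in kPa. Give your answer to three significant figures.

V = 4Q/(πD²) = 4·0.224/(π·0.445²) = 1.440 m/s
Re = VD/ν = 1.440·0.445/7.89×10^-7 = 8.12×10^5 → turbulent
ε/D = 0.31/445 = 6.97×10^-4
Haaland: f = 0.01847
h_f = f(L/D)V²/(2g) = 0.01847·(2090/0.445)·1.440²/(2·9.81) = 9.174 m
Δp = ρg·h_f = 995.5·9.81·9.174 = 89.59 kPa

Δp ≈ 89.6 kPa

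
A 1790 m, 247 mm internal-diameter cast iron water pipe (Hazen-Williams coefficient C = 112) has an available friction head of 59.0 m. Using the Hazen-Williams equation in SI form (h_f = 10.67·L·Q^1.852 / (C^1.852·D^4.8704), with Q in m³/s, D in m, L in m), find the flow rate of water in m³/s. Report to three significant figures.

Q ≈ 0.125 m³/s

Rearranging: Q = [h_f·C^1.852·D^4.8704 / (10.67·L)]^(1/1.852)
Q = [59.0·112^1.852·0.247^4.8704 / (10.67·1790)]^0.540 = 0.1250 m³/s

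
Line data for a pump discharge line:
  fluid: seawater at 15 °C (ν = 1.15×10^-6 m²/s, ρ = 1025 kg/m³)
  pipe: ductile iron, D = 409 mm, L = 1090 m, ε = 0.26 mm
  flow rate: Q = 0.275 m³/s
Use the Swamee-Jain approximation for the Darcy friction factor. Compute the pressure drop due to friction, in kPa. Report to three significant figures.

V = 4Q/(πD²) = 4·0.275/(π·0.409²) = 2.093 m/s
Re = VD/ν = 2.093·0.409/1.15×10^-6 = 7.44×10^5 → turbulent
ε/D = 0.26/409 = 6.36×10^-4
Swamee-Jain: f = 0.01831
h_f = f(L/D)V²/(2g) = 0.01831·(1090/0.409)·2.093²/(2·9.81) = 10.89 m
Δp = ρg·h_f = 1025·9.81·10.89 = 109.5 kPa

Δp ≈ 110 kPa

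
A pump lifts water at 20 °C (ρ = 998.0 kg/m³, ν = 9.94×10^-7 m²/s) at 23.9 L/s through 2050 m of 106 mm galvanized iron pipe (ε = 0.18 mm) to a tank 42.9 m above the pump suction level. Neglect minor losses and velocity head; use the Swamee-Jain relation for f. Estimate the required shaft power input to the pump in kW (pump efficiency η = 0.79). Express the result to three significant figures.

P_shaft ≈ 62.6 kW

V = 4Q/(πD²) = 2.708 m/s; Re = 2.89×10^5; ε/D = 0.00170; f = 0.02328
h_f = f(L/D)V²/2g = 168.3 m
Total head H = z + h_f = 42.9 + 168.3 = 211.2 m
P_hyd = ρgQH = 998.0·9.81·0.0239·211.2 = 49.43 kW
P_shaft = P_hyd/η = 49.43/0.79 = 62.57 kW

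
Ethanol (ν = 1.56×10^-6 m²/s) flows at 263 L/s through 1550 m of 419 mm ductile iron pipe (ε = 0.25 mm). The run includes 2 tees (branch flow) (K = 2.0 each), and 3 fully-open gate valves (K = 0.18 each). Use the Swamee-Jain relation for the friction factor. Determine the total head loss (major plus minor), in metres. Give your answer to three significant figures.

V = 4Q/(πD²) = 1.907 m/s; V²/2g = 0.1854 m
Re = 5.12×10^5, ε/D = 5.97×10^-4 → f = 0.01834 (Swamee-Jain)
Major: h_f = f(L/D)·V²/2g = 0.01834·3699·0.1854 = 12.58 m
Minor: ΣK = 4.54; h_m = ΣK·V²/2g = 0.8418 m
Total H_L = 12.58 + 0.8418 = 13.42 m

H_L ≈ 13.4 m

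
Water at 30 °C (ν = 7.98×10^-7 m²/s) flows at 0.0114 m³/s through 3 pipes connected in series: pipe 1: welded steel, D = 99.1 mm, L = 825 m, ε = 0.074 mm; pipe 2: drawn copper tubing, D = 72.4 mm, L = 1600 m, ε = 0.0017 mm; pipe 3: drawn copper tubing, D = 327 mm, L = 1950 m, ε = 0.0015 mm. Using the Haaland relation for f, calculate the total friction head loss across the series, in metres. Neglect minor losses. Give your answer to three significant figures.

Pipe 1: V = 1.478 m/s, Re = 1.84×10^5, ε/D = 7.47×10^-4, f = 0.01996, h_1 = f(L/D)V²/2g = 18.50 m
Pipe 2: V = 2.769 m/s, Re = 2.51×10^5, ε/D = 2.35×10^-5, f = 0.01501, h_2 = f(L/D)V²/2g = 129.6 m
Pipe 3: V = 0.1357 m/s, Re = 5.56×10^4, ε/D = 4.59×10^-6, f = 0.02024, h_3 = f(L/D)V²/2g = 0.1133 m
Series → Q common, losses add: H = Σh = 148.2 m

H ≈ 148 m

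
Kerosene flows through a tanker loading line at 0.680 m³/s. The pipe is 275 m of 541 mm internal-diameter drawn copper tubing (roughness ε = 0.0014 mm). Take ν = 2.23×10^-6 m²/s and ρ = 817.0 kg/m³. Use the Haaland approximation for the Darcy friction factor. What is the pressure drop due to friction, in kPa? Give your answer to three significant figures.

Δp ≈ 22.3 kPa

V = 4Q/(πD²) = 4·0.680/(π·0.541²) = 2.958 m/s
Re = VD/ν = 2.958·0.541/2.23×10^-6 = 7.18×10^5 → turbulent
ε/D = 0.0014/541 = 2.59×10^-6
Haaland: f = 0.01229
h_f = f(L/D)V²/(2g) = 0.01229·(275/0.541)·2.958²/(2·9.81) = 2.787 m
Δp = ρg·h_f = 817.0·9.81·2.787 = 22.34 kPa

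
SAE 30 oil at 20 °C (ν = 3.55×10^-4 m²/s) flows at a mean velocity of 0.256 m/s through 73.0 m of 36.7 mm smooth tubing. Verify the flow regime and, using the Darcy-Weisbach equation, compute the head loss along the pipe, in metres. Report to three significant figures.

h_f ≈ 16.1 m

Re = VD/ν = 0.256·0.03670/3.55×10^-4 = 26.5 → laminar (Re < 2300)
f = 64/Re = 2.418
h_f = f(L/D)V²/(2g) = 2.418·(73.0/0.03670)·0.256²/(2·9.81) = 16.07 m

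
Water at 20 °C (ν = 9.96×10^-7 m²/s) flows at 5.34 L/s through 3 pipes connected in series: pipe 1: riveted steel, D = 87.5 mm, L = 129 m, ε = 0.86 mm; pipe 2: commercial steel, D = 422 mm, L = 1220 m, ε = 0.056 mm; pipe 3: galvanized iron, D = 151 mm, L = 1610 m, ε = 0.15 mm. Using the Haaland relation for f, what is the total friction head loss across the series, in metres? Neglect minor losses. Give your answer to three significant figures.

H ≈ 3.45 m

Pipe 1: V = 0.8880 m/s, Re = 7.80×10^4, ε/D = 0.00983, f = 0.03848, h_1 = f(L/D)V²/2g = 2.280 m
Pipe 2: V = 0.03818 m/s, Re = 1.62×10^4, ε/D = 1.33×10^-4, f = 0.02737, h_2 = f(L/D)V²/2g = 0.005878 m
Pipe 3: V = 0.2982 m/s, Re = 4.52×10^4, ε/D = 9.93×10^-4, f = 0.02404, h_3 = f(L/D)V²/2g = 1.162 m
Series → Q common, losses add: H = Σh = 3.448 m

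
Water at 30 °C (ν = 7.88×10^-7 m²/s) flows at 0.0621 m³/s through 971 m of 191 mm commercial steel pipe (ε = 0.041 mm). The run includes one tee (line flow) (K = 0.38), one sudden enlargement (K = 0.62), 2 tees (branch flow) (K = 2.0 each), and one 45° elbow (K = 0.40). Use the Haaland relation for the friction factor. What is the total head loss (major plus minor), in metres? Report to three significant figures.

V = 4Q/(πD²) = 2.167 m/s; V²/2g = 0.2394 m
Re = 5.25×10^5, ε/D = 2.15×10^-4 → f = 0.01537 (Haaland)
Major: h_f = f(L/D)·V²/2g = 0.01537·5084·0.2394 = 18.70 m
Minor: ΣK = 5.40; h_m = ΣK·V²/2g = 1.293 m
Total H_L = 18.70 + 1.293 = 20.00 m

H_L ≈ 20.0 m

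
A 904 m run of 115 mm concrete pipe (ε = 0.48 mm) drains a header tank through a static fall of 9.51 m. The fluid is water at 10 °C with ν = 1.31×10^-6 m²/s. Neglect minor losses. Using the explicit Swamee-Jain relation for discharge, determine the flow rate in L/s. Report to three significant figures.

Swamee-Jain (Type II): Q = -0.965·√(gD⁵h_f/L)·ln[ε/(3.7D) + √(3.17ν²L/(gD³h_f))]
√(gD⁵h_f/L) = √(9.81·0.115⁵·9.51/904) = 0.001441
ε/(3.7D) = 0.00113; √(3.17ν²L/(gD³h_f)) = 1.86×10^-4
Q = -0.965·0.001441·ln(0.001314) = 0.009224 m³/s
Check: V = 0.888 m/s, Re = 7.80×10^4, f = 0.03039, h_f = 9.60 m ≈ 9.51 m ✓

Q ≈ 9.22 L/s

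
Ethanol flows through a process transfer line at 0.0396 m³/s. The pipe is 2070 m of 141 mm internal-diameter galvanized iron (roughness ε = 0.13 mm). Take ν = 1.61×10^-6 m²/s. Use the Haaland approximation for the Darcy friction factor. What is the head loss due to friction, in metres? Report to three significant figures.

h_f ≈ 98.5 m

V = 4Q/(πD²) = 4·0.0396/(π·0.141²) = 2.536 m/s
Re = VD/ν = 2.536·0.141/1.61×10^-6 = 2.22×10^5 → turbulent
ε/D = 0.13/141 = 9.22×10^-4
Haaland: f = 0.02048
h_f = f(L/D)V²/(2g) = 0.02048·(2070/0.141)·2.536²/(2·9.81) = 98.55 m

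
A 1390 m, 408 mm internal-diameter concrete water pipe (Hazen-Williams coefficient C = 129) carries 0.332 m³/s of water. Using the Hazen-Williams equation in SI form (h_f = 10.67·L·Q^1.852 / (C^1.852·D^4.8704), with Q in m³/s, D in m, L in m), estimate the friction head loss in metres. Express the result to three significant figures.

h_f ≈ 18.7 m

h_f = 10.67·1390·0.332^1.852 / (129^1.852·0.408^4.8704) = 18.70 m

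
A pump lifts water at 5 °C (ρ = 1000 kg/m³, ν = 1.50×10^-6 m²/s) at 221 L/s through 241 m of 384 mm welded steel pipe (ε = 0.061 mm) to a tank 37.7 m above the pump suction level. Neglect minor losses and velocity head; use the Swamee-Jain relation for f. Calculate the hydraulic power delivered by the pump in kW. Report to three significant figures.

P_hyd ≈ 85.6 kW

V = 4Q/(πD²) = 1.908 m/s; Re = 4.89×10^5; ε/D = 1.59×10^-4; f = 0.01514
h_f = f(L/D)V²/2g = 1.764 m
Total head H = z + h_f = 37.7 + 1.764 = 39.46 m
P_hyd = ρgQH = 1000·9.81·0.221·39.46 = 85.56 kW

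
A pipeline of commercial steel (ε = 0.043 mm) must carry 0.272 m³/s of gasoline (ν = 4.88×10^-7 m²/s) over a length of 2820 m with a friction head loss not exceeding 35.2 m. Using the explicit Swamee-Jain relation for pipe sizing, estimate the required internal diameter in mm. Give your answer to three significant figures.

Swamee-Jain (Type III): D = 0.66·[ε^1.25·(LQ²/(gh_f))^4.75 + ν·Q^9.4·(L/(gh_f))^5.2]^0.04
LQ²/(gh_f) = 0.6042; L/(gh_f) = 8.167
Term 1 = ε^1.25·(…)^4.75 = 3.18×10^-7; Term 2 = ν·Q^9.4·(…)^5.2 = 1.31×10^-7
D = 0.66·(3.18×10^-7 + 1.31×10^-7)^0.04 = 0.3678 m = 368 mm
Check: V = 2.56 m/s, Re = 1.93×10^6, f = 0.01319, h_f = 33.8 m ≈ 35.2 m ✓

D ≈ 368 mm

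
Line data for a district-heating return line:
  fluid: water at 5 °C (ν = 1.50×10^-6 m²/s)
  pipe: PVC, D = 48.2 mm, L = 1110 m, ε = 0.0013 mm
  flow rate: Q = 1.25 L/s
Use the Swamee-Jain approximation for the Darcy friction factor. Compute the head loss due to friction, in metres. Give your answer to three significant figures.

h_f ≈ 13.9 m

V = 4Q/(πD²) = 4·0.00125/(π·0.0482²) = 0.6851 m/s
Re = VD/ν = 0.6851·0.0482/1.50×10^-6 = 2.20×10^4 → turbulent
ε/D = 0.0013/48.2 = 2.70×10^-5
Swamee-Jain: f = 0.02527
h_f = f(L/D)V²/(2g) = 0.02527·(1110/0.0482)·0.6851²/(2·9.81) = 13.92 m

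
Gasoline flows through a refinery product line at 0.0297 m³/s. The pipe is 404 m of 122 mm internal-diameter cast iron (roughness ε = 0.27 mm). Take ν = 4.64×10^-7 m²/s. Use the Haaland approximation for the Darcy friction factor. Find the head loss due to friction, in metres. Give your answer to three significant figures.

V = 4Q/(πD²) = 4·0.0297/(π·0.122²) = 2.541 m/s
Re = VD/ν = 2.541·0.122/4.64×10^-7 = 6.68×10^5 → turbulent
ε/D = 0.27/122 = 0.00221
Haaland: f = 0.02434
h_f = f(L/D)V²/(2g) = 0.02434·(404/0.122)·2.541²/(2·9.81) = 26.52 m

h_f ≈ 26.5 m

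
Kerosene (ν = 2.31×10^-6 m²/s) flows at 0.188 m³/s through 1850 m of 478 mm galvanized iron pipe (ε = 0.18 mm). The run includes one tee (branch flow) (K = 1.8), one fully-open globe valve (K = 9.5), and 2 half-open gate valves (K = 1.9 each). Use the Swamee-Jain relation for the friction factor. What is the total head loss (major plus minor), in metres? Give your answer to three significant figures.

H_L ≈ 4.76 m

V = 4Q/(πD²) = 1.048 m/s; V²/2g = 0.05594 m
Re = 2.17×10^5, ε/D = 3.77×10^-4 → f = 0.01810 (Swamee-Jain)
Major: h_f = f(L/D)·V²/2g = 0.01810·3870·0.05594 = 3.919 m
Minor: ΣK = 15.1; h_m = ΣK·V²/2g = 0.8447 m
Total H_L = 3.919 + 0.8447 = 4.764 m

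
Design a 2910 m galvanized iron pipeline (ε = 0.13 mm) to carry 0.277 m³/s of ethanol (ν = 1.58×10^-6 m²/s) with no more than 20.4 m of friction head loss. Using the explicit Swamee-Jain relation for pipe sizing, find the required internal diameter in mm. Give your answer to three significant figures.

D ≈ 437 mm

Swamee-Jain (Type III): D = 0.66·[ε^1.25·(LQ²/(gh_f))^4.75 + ν·Q^9.4·(L/(gh_f))^5.2]^0.04
LQ²/(gh_f) = 1.116; L/(gh_f) = 14.54
Term 1 = ε^1.25·(…)^4.75 = 2.34×10^-5; Term 2 = ν·Q^9.4·(…)^5.2 = 1.01×10^-5
D = 0.66·(2.34×10^-5 + 1.01×10^-5)^0.04 = 0.4370 m = 437 mm
Check: V = 1.85 m/s, Re = 5.11×10^5, f = 0.01633, h_f = 18.9 m ≈ 20.4 m ✓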